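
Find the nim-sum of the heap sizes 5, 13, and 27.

Compute the nim-sum pairwise:
5 XOR 13 = 8
8 XOR 27 = 19

19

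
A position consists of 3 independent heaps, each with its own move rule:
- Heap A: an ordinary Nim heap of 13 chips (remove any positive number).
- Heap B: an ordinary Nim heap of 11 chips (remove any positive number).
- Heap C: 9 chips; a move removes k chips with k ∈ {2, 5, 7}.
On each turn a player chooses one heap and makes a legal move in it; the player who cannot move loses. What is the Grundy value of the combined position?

4

Heap A is a plain Nim heap of size 13, so its Grundy value is 13.
Heap B is a plain Nim heap of size 11, so its Grundy value is 11.
Grundy values for heap C (subtraction set {2, 5, 7}):
g(0) = mex{} = 0
g(1) = mex{} = 0
g(2) = mex{0} = 1
g(3) = mex{0} = 1
g(4) = mex{1} = 0
g(5) = mex{0,1} = 2
g(6) = mex{0} = 1
g(7) = mex{0,1,2} = 3
g(8) = mex{0,1} = 2
g(9) = mex{0,1,3} = 2
So g(9) = 2.
By the Sprague-Grundy theorem, the Grundy value of a sum of independent games is the XOR of the component values.
Combined value = 13 ⊕ 11 ⊕ 2 = 4.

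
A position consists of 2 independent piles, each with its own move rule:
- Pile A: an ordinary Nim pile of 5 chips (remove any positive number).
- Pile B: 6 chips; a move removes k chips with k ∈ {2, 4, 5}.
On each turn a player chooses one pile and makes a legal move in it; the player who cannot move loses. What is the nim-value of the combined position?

6

Pile A is a plain Nim pile of size 5, so its Grundy value is 5.
Build the Grundy sequence for pile B with g(k) = mex{g(k−s) : s ∈ {2, 4, 5}, s ≤ k}:
g(0) = mex{} = 0
g(1) = mex{} = 0
g(2) = mex{0} = 1
g(3) = mex{0} = 1
g(4) = mex{0,1} = 2
g(5) = mex{0,1} = 2
g(6) = mex{0,1,2} = 3
So g(6) = 3.
The value of a disjunctive sum is the nim-sum of the parts.
Combined value = 5 ⊕ 3 = 6.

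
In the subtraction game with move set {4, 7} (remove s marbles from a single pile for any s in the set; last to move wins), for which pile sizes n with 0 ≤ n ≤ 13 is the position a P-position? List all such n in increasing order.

0, 1, 2, 3, 11, 12, 13

Build the Grundy sequence with g(k) = mex{g(k−s) : s ∈ {4, 7}, s ≤ k}:
g(0) = mex{} = 0
g(1) = mex{} = 0
g(2) = mex{} = 0
g(3) = mex{} = 0
g(4) = mex{0} = 1
g(5) = mex{0} = 1
g(6) = mex{0} = 1
g(7) = mex{0} = 1
g(8) = mex{0,1} = 2
g(9) = mex{0,1} = 2
g(10) = mex{0,1} = 2
g(11) = mex{1} = 0
g(12) = mex{1,2} = 0
g(13) = mex{1,2} = 0
The P-positions (g = 0) in 0..13 are 0, 1, 2, 3, 11, 12, 13.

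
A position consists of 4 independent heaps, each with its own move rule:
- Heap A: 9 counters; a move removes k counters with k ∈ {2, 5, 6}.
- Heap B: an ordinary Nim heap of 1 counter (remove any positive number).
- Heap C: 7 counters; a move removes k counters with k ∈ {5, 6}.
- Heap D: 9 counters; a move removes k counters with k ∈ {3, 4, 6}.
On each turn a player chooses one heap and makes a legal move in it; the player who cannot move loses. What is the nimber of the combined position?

Grundy values for heap A (subtraction set {2, 5, 6}):
g(0) = mex{} = 0
g(1) = mex{} = 0
g(2) = mex{0} = 1
g(3) = mex{0} = 1
g(4) = mex{1} = 0
g(5) = mex{0,1} = 2
g(6) = mex{0} = 1
g(7) = mex{0,1,2} = 3
g(8) = mex{1} = 0
g(9) = mex{0,1,3} = 2
So g(9) = 2.
Heap B is a plain Nim heap of size 1, so its Grundy value is 1.
Build the Grundy sequence for heap C with g(k) = mex{g(k−s) : s ∈ {5, 6}, s ≤ k}:
k:     0  1  2  3  4  5  6  7
g(k):  0  0  0  0  0  1  1  1
So g(7) = 1.
Grundy values for heap D (subtraction set {3, 4, 6}):
g(0) = mex{} = 0
g(1) = mex{} = 0
g(2) = mex{} = 0
g(3) = mex{0} = 1
g(4) = mex{0} = 1
g(5) = mex{0} = 1
g(6) = mex{0,1} = 2
g(7) = mex{0,1} = 2
g(8) = mex{0,1} = 2
g(9) = mex{1,2} = 0
So g(9) = 0.
By the Sprague-Grundy theorem, the Grundy value of a sum of independent games is the XOR of the component values.
Combined value = 2 XOR 1 XOR 1 XOR 0 = 2.

2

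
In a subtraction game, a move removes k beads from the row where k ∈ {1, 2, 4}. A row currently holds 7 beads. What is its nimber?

1

Build the Grundy sequence with g(k) = mex{g(k−s) : s ∈ {1, 2, 4}, s ≤ k}:
g(0) = mex{} = 0
g(1) = mex{0} = 1
g(2) = mex{0,1} = 2
g(3) = mex{1,2} = 0
g(4) = mex{0,2} = 1
g(5) = mex{0,1} = 2
g(6) = mex{1,2} = 0
g(7) = mex{0,2} = 1
So g(7) = 1.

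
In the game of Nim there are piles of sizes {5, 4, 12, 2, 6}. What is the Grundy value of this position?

Nim-sum: 5 ⊕ 4 ⊕ 12 ⊕ 2 ⊕ 6 = 9.

9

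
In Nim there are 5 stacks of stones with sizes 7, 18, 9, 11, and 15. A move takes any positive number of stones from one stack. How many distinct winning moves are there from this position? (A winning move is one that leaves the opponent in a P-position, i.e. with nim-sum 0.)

Compute the nim-sum pairwise:
7 ^ 18 = 21
21 ^ 9 = 28
28 ^ 11 = 23
23 ^ 15 = 24
The overall nim-sum is X = 24. A stack of size p has a winning move iff p XOR X < p (reduce it to p XOR X).
  7: 7 XOR 24 = 31 ≥ 7 — no move.
  18: 18 XOR 24 = 10 < 18 — winning move (to 10).
  9: 9 XOR 24 = 17 ≥ 9 — no move.
  11: 11 XOR 24 = 19 ≥ 11 — no move.
  15: 15 XOR 24 = 23 ≥ 15 — no move.
That gives 1 winning move.

1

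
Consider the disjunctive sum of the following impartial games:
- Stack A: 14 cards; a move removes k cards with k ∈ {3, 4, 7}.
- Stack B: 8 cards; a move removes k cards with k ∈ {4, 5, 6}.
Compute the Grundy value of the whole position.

3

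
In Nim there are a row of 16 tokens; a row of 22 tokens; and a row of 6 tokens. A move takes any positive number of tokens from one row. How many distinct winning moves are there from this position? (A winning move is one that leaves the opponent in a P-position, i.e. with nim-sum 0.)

0

Compute the nim-sum pairwise:
16 XOR 22 = 6
6 XOR 6 = 0
The nim-sum is already 0, so every move leaves a nonzero nim-sum — there are no winning moves.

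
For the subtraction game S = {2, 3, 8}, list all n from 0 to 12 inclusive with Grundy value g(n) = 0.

Build the Grundy sequence with g(k) = mex{g(k−s) : s ∈ {2, 3, 8}, s ≤ k}:
g(0) = mex{} = 0
g(1) = mex{} = 0
g(2) = mex{0} = 1
g(3) = mex{0} = 1
g(4) = mex{0,1} = 2
g(5) = mex{1} = 0
g(6) = mex{1,2} = 0
g(7) = mex{0,2} = 1
g(8) = mex{0} = 1
g(9) = mex{0,1} = 2
g(10) = mex{1} = 0
g(11) = mex{1,2} = 0
g(12) = mex{0,2} = 1
The P-positions (g = 0) in 0..12 are 0, 1, 5, 6, 10, 11.

0, 1, 5, 6, 10, 11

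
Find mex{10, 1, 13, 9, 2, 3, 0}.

The values 0, 1, 2, 3 are all present; 4 is the first non-negative integer missing from the set.

4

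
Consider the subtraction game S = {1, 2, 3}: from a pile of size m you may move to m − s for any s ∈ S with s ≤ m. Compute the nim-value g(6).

2

Compute g(0), g(1), … for moves {1, 2, 3}:
k:     0  1  2  3  4  5  6
g(k):  0  1  2  3  0  1  2
So g(6) = 2.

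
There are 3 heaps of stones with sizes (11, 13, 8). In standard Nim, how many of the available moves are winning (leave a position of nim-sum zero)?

3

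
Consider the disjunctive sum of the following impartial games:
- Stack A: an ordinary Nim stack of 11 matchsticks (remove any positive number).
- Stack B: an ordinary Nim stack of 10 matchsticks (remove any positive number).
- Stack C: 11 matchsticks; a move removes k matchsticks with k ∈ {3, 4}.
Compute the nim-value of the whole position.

Stack A is a plain Nim stack of size 11, so its Grundy value is 11.
Stack B is a plain Nim stack of size 10, so its Grundy value is 10.
For stack C, compute g(0), g(1), … with moves {3, 4}:
g(0) = mex{} = 0
g(1) = mex{} = 0
g(2) = mex{} = 0
g(3) = mex{0} = 1
g(4) = mex{0} = 1
g(5) = mex{0} = 1
g(6) = mex{0,1} = 2
g(7) = mex{1} = 0
g(8) = mex{1} = 0
g(9) = mex{1,2} = 0
g(10) = mex{0,2} = 1
g(11) = mex{0} = 1
So g(11) = 1.
By the Sprague-Grundy theorem, the Grundy value of a sum of independent games is the XOR of the component values.
Combined value = 11 ⊕ 10 ⊕ 1 = 0.

0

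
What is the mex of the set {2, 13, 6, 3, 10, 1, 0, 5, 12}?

4

The values 0, 1, 2, 3 are all present; 4 is the first non-negative integer missing from the set.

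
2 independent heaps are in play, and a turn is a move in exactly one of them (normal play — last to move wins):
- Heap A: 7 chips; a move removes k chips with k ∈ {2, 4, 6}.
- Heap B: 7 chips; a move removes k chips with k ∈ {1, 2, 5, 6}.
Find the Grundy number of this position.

3

Grundy values for heap A (subtraction set {2, 4, 6}):
k:     0  1  2  3  4  5  6  7
g(k):  0  0  1  1  2  2  3  3
So g(7) = 3.
For heap B, compute g(0), g(1), … with moves {1, 2, 5, 6}:
k:     0  1  2  3  4  5  6  7
g(k):  0  1  2  0  1  2  3  0
So g(7) = 0.
The value of a disjunctive sum is the nim-sum of the parts.
Combined value = 3 XOR 0 = 3.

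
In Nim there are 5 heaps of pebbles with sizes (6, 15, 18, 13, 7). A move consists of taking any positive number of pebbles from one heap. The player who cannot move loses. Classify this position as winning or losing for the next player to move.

In binary:
  00110  (6)
  01111  (15)
  10010  (18)
  01101  (13)
  00111  (7)
  -----
  10001  (17)
The nim-sum is 17 ≠ 0, so this is an N-position: the player to move can win.

Winning position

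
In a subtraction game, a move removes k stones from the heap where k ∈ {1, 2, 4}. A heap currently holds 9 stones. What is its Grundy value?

Compute g(0), g(1), … for moves {1, 2, 4}:
g(0) = mex{} = 0
g(1) = mex{0} = 1
g(2) = mex{0,1} = 2
g(3) = mex{1,2} = 0
g(4) = mex{0,2} = 1
g(5) = mex{0,1} = 2
g(6) = mex{1,2} = 0
g(7) = mex{0,2} = 1
g(8) = mex{0,1} = 2
g(9) = mex{1,2} = 0
So g(9) = 0.

0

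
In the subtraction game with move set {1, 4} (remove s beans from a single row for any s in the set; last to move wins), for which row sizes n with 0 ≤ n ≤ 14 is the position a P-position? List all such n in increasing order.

0, 2, 5, 7, 10, 12

Grundy values for subtraction set {1, 4}:
k:     0  1  2  3  4  5  6  7  8  9 10 11 12 13 14
g(k):  0  1  0  1  2  0  1  0  1  2  0  1  0  1  2
The P-positions (g = 0) in 0..14 are 0, 2, 5, 7, 10, 12.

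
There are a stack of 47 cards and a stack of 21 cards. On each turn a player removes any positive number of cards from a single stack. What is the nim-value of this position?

58

Bitwise XOR of the heap sizes:
  101111  (47)
  010101  (21)
  ------
  111010  (58)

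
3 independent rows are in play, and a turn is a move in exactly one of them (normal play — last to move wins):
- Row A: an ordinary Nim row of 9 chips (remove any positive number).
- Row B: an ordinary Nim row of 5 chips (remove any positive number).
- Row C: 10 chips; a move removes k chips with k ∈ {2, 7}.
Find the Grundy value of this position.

12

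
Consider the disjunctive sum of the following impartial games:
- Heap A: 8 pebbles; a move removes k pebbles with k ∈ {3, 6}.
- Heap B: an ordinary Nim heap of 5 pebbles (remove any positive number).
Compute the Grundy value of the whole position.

7

Grundy values for heap A (subtraction set {3, 6}):
k:     0  1  2  3  4  5  6  7  8
g(k):  0  0  0  1  1  1  2  2  2
So g(8) = 2.
Heap B is a plain Nim heap of size 5, so its Grundy value is 5.
The value of a disjunctive sum is the nim-sum of the parts.
Combined value = 2 ⊕ 5 = 7.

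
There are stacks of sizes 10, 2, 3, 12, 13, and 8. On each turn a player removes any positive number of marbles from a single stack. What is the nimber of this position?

Compute the nim-sum pairwise:
10 ^ 2 = 8
8 ^ 3 = 11
11 ^ 12 = 7
7 ^ 13 = 10
10 ^ 8 = 2

2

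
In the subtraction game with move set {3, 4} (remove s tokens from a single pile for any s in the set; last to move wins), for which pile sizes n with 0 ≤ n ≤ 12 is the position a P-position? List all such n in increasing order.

0, 1, 2, 7, 8, 9

Compute g(0), g(1), … for moves {3, 4}:
g(0) = mex{} = 0
g(1) = mex{} = 0
g(2) = mex{} = 0
g(3) = mex{0} = 1
g(4) = mex{0} = 1
g(5) = mex{0} = 1
g(6) = mex{0,1} = 2
g(7) = mex{1} = 0
g(8) = mex{1} = 0
g(9) = mex{1,2} = 0
g(10) = mex{0,2} = 1
g(11) = mex{0} = 1
g(12) = mex{0} = 1
The P-positions (g = 0) in 0..12 are 0, 1, 2, 7, 8, 9.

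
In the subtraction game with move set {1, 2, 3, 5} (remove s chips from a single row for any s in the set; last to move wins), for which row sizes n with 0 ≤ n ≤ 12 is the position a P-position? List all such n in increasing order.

0, 4, 8, 12

Build the Grundy sequence with g(k) = mex{g(k−s) : s ∈ {1, 2, 3, 5}, s ≤ k}:
g(0) = mex{} = 0
g(1) = mex{0} = 1
g(2) = mex{0,1} = 2
g(3) = mex{0,1,2} = 3
g(4) = mex{1,2,3} = 0
g(5) = mex{0,2,3} = 1
g(6) = mex{0,1,3} = 2
g(7) = mex{0,1,2} = 3
g(8) = mex{1,2,3} = 0
g(9) = mex{0,2,3} = 1
g(10) = mex{0,1,3} = 2
g(11) = mex{0,1,2} = 3
g(12) = mex{1,2,3} = 0
The P-positions (g = 0) in 0..12 are 0, 4, 8, 12.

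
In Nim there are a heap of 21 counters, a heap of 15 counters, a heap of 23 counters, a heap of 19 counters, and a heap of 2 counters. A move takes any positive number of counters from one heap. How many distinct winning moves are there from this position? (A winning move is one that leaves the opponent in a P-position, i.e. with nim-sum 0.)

3

Compute the nim-sum pairwise:
21 ⊕ 15 = 26
26 ⊕ 23 = 13
13 ⊕ 19 = 30
30 ⊕ 2 = 28
The overall nim-sum is X = 28. A heap of size p has a winning move iff p XOR X < p (reduce it to p XOR X).
  21: 21 XOR 28 = 9 < 21 — winning move (to 9).
  15: 15 XOR 28 = 19 ≥ 15 — no move.
  23: 23 XOR 28 = 11 < 23 — winning move (to 11).
  19: 19 XOR 28 = 15 < 19 — winning move (to 15).
  2: 2 XOR 28 = 30 ≥ 2 — no move.
That gives 3 winning moves.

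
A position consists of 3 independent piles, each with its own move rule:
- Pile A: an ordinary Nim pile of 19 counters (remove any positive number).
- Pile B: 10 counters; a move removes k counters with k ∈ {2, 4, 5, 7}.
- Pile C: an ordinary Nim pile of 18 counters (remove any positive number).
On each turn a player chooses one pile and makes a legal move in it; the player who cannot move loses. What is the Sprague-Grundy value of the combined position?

1

Pile A is a plain Nim pile of size 19, so its Grundy value is 19.
For pile B, compute g(0), g(1), … with moves {2, 4, 5, 7}:
k:     0  1  2  3  4  5  6  7  8  9 10
g(k):  0  0  1  1  2  2  3  3  4  0  0
So g(10) = 0.
Pile C is a plain Nim pile of size 18, so its Grundy value is 18.
The value of a disjunctive sum is the nim-sum of the parts.
Combined value = 19 XOR 0 XOR 18 = 1.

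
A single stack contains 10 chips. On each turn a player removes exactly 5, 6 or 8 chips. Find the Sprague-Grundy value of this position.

2

Grundy values for subtraction set {5, 6, 8}:
k:     0  1  2  3  4  5  6  7  8  9 10
g(k):  0  0  0  0  0  1  1  1  1  1  2
So g(10) = 2.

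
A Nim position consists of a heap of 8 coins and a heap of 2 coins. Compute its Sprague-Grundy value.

10

Compute the nim-sum pairwise:
8 ⊕ 2 = 10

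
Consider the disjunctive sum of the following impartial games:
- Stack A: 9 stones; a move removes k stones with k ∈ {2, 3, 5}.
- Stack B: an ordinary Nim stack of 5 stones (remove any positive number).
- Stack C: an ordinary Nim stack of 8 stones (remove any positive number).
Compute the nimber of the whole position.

Grundy values for stack A (subtraction set {2, 3, 5}):
k:     0  1  2  3  4  5  6  7  8  9
g(k):  0  0  1  1  2  2  3  0  0  1
So g(9) = 1.
Stack B is a plain Nim stack of size 5, so its Grundy value is 5.
Stack C is a plain Nim stack of size 8, so its Grundy value is 8.
The value of a disjunctive sum is the nim-sum of the parts.
Combined value = 1 ⊕ 5 ⊕ 8 = 12.

12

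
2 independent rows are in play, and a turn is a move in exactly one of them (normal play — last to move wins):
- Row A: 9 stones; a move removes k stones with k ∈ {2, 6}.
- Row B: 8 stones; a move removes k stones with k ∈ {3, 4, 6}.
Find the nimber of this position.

2

Build the Grundy sequence for row A with g(k) = mex{g(k−s) : s ∈ {2, 6}, s ≤ k}:
k:     0  1  2  3  4  5  6  7  8  9
g(k):  0  0  1  1  0  0  1  1  0  0
So g(9) = 0.
Grundy values for row B (subtraction set {3, 4, 6}):
g(0) = mex{} = 0
g(1) = mex{} = 0
g(2) = mex{} = 0
g(3) = mex{0} = 1
g(4) = mex{0} = 1
g(5) = mex{0} = 1
g(6) = mex{0,1} = 2
g(7) = mex{0,1} = 2
g(8) = mex{0,1} = 2
So g(8) = 2.
The value of a disjunctive sum is the nim-sum of the parts.
Combined value = 0 XOR 2 = 2.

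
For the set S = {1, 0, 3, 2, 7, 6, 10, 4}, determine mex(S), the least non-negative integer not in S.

The values 0, 1, 2, 3, 4 are all present; 5 is the first non-negative integer missing from the set.

5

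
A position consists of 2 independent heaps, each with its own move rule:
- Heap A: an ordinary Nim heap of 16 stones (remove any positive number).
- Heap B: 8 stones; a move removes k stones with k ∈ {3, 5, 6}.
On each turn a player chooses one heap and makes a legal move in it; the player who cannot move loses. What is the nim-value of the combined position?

Heap A is a plain Nim heap of size 16, so its Grundy value is 16.
Grundy values for heap B (subtraction set {3, 5, 6}):
k:     0  1  2  3  4  5  6  7  8
g(k):  0  0  0  1  1  1  2  2  2
So g(8) = 2.
By the Sprague-Grundy theorem, the Grundy value of a sum of independent games is the XOR of the component values.
Combined value = 16 XOR 2 = 18.

18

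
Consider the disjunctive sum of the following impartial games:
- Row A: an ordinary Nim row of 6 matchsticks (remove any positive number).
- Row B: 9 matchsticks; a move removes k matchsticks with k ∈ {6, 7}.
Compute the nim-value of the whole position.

7

Row A is a plain Nim row of size 6, so its Grundy value is 6.
For row B, compute g(0), g(1), … with moves {6, 7}:
g(0) = mex{} = 0
g(1) = mex{} = 0
g(2) = mex{} = 0
g(3) = mex{} = 0
g(4) = mex{} = 0
g(5) = mex{} = 0
g(6) = mex{0} = 1
g(7) = mex{0} = 1
g(8) = mex{0} = 1
g(9) = mex{0} = 1
So g(9) = 1.
By the Sprague-Grundy theorem, the Grundy value of a sum of independent games is the XOR of the component values.
Combined value = 6 XOR 1 = 7.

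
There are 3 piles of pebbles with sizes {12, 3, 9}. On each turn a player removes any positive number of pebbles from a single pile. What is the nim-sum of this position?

In binary:
  1100  (12)
  0011  (3)
  1001  (9)
  ----
  0110  (6)

6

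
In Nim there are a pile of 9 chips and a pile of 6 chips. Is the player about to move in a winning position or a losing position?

In binary:
  1001  (9)
  0110  (6)
  ----
  1111  (15)
The nim-sum is 15 ≠ 0, so this is an N-position: the player to move can win.

Winning position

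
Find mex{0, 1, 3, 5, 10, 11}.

2

The values 0, 1 are all present; 2 is the first non-negative integer missing from the set.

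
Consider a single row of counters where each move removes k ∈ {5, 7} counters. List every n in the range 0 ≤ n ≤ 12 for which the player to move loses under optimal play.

0, 1, 2, 3, 4, 12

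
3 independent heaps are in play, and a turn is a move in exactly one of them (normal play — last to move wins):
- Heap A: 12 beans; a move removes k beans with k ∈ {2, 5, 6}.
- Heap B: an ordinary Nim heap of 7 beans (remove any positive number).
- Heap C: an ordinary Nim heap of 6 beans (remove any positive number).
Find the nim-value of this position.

1

For heap A, compute g(0), g(1), … with moves {2, 5, 6}:
g(0) = mex{} = 0
g(1) = mex{} = 0
g(2) = mex{0} = 1
g(3) = mex{0} = 1
g(4) = mex{1} = 0
g(5) = mex{0,1} = 2
g(6) = mex{0} = 1
g(7) = mex{0,1,2} = 3
g(8) = mex{1} = 0
g(9) = mex{0,1,3} = 2
g(10) = mex{0,2} = 1
g(11) = mex{1,2} = 0
g(12) = mex{1,3} = 0
So g(12) = 0.
Heap B is a plain Nim heap of size 7, so its Grundy value is 7.
Heap C is a plain Nim heap of size 6, so its Grundy value is 6.
The value of a disjunctive sum is the nim-sum of the parts.
Combined value = 0 ⊕ 7 ⊕ 6 = 1.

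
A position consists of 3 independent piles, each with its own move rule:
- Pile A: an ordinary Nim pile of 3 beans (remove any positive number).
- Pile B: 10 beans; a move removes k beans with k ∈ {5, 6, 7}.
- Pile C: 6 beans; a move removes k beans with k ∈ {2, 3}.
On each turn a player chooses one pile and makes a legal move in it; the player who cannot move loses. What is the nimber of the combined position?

1

Pile A is a plain Nim pile of size 3, so its Grundy value is 3.
For pile B, compute g(0), g(1), … with moves {5, 6, 7}:
g(0) = mex{} = 0
g(1) = mex{} = 0
g(2) = mex{} = 0
g(3) = mex{} = 0
g(4) = mex{} = 0
g(5) = mex{0} = 1
g(6) = mex{0} = 1
g(7) = mex{0} = 1
g(8) = mex{0} = 1
g(9) = mex{0} = 1
g(10) = mex{0,1} = 2
So g(10) = 2.
Grundy values for pile C (subtraction set {2, 3}):
k:     0  1  2  3  4  5  6
g(k):  0  0  1  1  2  0  0
So g(6) = 0.
By the Sprague-Grundy theorem, the Grundy value of a sum of independent games is the XOR of the component values.
Combined value = 3 ⊕ 2 ⊕ 0 = 1.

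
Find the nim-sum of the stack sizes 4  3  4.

3

Write each in binary and XOR column by column:
  100  (4)
  011  (3)
  100  (4)
  ---
  011  (3)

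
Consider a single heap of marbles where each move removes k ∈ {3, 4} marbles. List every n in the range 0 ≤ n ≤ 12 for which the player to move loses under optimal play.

0, 1, 2, 7, 8, 9

Build the Grundy sequence with g(k) = mex{g(k−s) : s ∈ {3, 4}, s ≤ k}:
g(0) = mex{} = 0
g(1) = mex{} = 0
g(2) = mex{} = 0
g(3) = mex{0} = 1
g(4) = mex{0} = 1
g(5) = mex{0} = 1
g(6) = mex{0,1} = 2
g(7) = mex{1} = 0
g(8) = mex{1} = 0
g(9) = mex{1,2} = 0
g(10) = mex{0,2} = 1
g(11) = mex{0} = 1
g(12) = mex{0} = 1
The P-positions (g = 0) in 0..12 are 0, 1, 2, 7, 8, 9.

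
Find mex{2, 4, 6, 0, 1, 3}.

5

The values 0, 1, 2, 3, 4 are all present; 5 is the first non-negative integer missing from the set.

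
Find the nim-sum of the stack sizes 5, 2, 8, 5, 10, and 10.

10

In binary:
  0101  (5)
  0010  (2)
  1000  (8)
  0101  (5)
  1010  (10)
  1010  (10)
  ----
  1010  (10)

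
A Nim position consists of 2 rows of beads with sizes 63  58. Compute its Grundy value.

5

In binary:
  111111  (63)
  111010  (58)
  ------
  000101  (5)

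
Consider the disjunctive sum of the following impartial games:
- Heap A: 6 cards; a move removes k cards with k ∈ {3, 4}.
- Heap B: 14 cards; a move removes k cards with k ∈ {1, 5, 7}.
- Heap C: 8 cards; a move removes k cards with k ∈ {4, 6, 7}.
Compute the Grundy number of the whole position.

0

Build the Grundy sequence for heap A with g(k) = mex{g(k−s) : s ∈ {3, 4}, s ≤ k}:
k:     0  1  2  3  4  5  6
g(k):  0  0  0  1  1  1  2
So g(6) = 2.
Build the Grundy sequence for heap B with g(k) = mex{g(k−s) : s ∈ {1, 5, 7}, s ≤ k}:
g(0) = mex{} = 0
g(1) = mex{0} = 1
g(2) = mex{1} = 0
g(3) = mex{0} = 1
g(4) = mex{1} = 0
g(5) = mex{0} = 1
g(6) = mex{1} = 0
g(7) = mex{0} = 1
g(8) = mex{1} = 0
g(9) = mex{0} = 1
g(10) = mex{1} = 0
g(11) = mex{0} = 1
g(12) = mex{1} = 0
g(13) = mex{0} = 1
g(14) = mex{1} = 0
So g(14) = 0.
Grundy values for heap C (subtraction set {4, 6, 7}):
k:     0  1  2  3  4  5  6  7  8
g(k):  0  0  0  0  1  1  1  1  2
So g(8) = 2.
By the Sprague-Grundy theorem, the Grundy value of a sum of independent games is the XOR of the component values.
Combined value = 2 ⊕ 0 ⊕ 2 = 0.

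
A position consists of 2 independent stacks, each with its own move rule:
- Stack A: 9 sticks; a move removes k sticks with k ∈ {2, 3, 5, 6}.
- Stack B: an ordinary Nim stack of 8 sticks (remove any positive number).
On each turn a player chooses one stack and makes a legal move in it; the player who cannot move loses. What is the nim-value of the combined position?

Build the Grundy sequence for stack A with g(k) = mex{g(k−s) : s ∈ {2, 3, 5, 6}, s ≤ k}:
g(0) = mex{} = 0
g(1) = mex{} = 0
g(2) = mex{0} = 1
g(3) = mex{0} = 1
g(4) = mex{0,1} = 2
g(5) = mex{0,1} = 2
g(6) = mex{0,1,2} = 3
g(7) = mex{0,1,2} = 3
g(8) = mex{1,2,3} = 0
g(9) = mex{1,2,3} = 0
So g(9) = 0.
Stack B is a plain Nim stack of size 8, so its Grundy value is 8.
The value of a disjunctive sum is the nim-sum of the parts.
Combined value = 0 ⊕ 8 = 8.

8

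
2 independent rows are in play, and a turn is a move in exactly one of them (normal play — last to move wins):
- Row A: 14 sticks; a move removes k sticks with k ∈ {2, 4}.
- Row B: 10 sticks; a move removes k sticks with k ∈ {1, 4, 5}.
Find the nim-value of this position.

Build the Grundy sequence for row A with g(k) = mex{g(k−s) : s ∈ {2, 4}, s ≤ k}:
k:     0  1  2  3  4  5  6  7  8  9 10 11 12 13 14
g(k):  0  0  1  1  2  2  0  0  1  1  2  2  0  0  1
So g(14) = 1.
For row B, compute g(0), g(1), … with moves {1, 4, 5}:
g(0) = mex{} = 0
g(1) = mex{0} = 1
g(2) = mex{1} = 0
g(3) = mex{0} = 1
g(4) = mex{0,1} = 2
g(5) = mex{0,1,2} = 3
g(6) = mex{0,1,3} = 2
g(7) = mex{0,1,2} = 3
g(8) = mex{1,2,3} = 0
g(9) = mex{0,2,3} = 1
g(10) = mex{1,2,3} = 0
So g(10) = 0.
The value of a disjunctive sum is the nim-sum of the parts.
Combined value = 1 XOR 0 = 1.

1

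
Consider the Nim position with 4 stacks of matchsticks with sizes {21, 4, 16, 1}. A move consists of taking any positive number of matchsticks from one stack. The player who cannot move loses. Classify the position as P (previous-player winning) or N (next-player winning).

In binary:
  10101  (21)
  00100  (4)
  10000  (16)
  00001  (1)
  -----
  00000  (0)
The nim-sum is 0, so this is a P-position: the player to move is in a losing position under optimal play.

P-position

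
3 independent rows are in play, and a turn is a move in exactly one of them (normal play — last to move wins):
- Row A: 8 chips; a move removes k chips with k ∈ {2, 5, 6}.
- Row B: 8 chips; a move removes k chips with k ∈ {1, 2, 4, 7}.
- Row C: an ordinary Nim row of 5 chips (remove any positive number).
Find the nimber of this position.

7

Build the Grundy sequence for row A with g(k) = mex{g(k−s) : s ∈ {2, 5, 6}, s ≤ k}:
g(0) = mex{} = 0
g(1) = mex{} = 0
g(2) = mex{0} = 1
g(3) = mex{0} = 1
g(4) = mex{1} = 0
g(5) = mex{0,1} = 2
g(6) = mex{0} = 1
g(7) = mex{0,1,2} = 3
g(8) = mex{1} = 0
So g(8) = 0.
For row B, compute g(0), g(1), … with moves {1, 2, 4, 7}:
k:     0  1  2  3  4  5  6  7  8
g(k):  0  1  2  0  1  2  0  1  2
So g(8) = 2.
Row C is a plain Nim row of size 5, so its Grundy value is 5.
The value of a disjunctive sum is the nim-sum of the parts.
Combined value = 0 XOR 2 XOR 5 = 7.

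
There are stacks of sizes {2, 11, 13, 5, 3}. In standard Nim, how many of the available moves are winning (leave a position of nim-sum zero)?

3

Nim-sum: 2 ^ 11 ^ 13 ^ 5 ^ 3 = 2.
The overall nim-sum is X = 2. A stack of size p has a winning move iff p XOR X < p (reduce it to p XOR X).
  2: 2 XOR 2 = 0 < 2 — winning move (to 0).
  11: 11 XOR 2 = 9 < 11 — winning move (to 9).
  13: 13 XOR 2 = 15 ≥ 13 — no move.
  5: 5 XOR 2 = 7 ≥ 5 — no move.
  3: 3 XOR 2 = 1 < 3 — winning move (to 1).
That gives 3 winning moves.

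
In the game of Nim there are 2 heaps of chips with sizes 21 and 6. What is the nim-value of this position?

Write each in binary and XOR column by column:
  10101  (21)
  00110  (6)
  -----
  10011  (19)

19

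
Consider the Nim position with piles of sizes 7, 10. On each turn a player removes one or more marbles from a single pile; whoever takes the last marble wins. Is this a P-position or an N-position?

N-position

Nim-sum: 7 ⊕ 10 = 13.
The nim-sum is 13 ≠ 0, so this is an N-position: the player to move can win.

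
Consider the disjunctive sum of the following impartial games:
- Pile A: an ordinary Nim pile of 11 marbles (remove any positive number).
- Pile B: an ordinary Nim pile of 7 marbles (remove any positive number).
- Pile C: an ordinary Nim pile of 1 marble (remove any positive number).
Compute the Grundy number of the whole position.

Pile A is a plain Nim pile of size 11, so its Grundy value is 11.
Pile B is a plain Nim pile of size 7, so its Grundy value is 7.
Pile C is a plain Nim pile of size 1, so its Grundy value is 1.
The value of a disjunctive sum is the nim-sum of the parts.
Combined value = 11 XOR 7 XOR 1 = 13.

13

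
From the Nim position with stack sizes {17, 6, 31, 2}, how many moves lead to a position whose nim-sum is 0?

Compute the nim-sum pairwise:
17 XOR 6 = 23
23 XOR 31 = 8
8 XOR 2 = 10
The overall nim-sum is X = 10. A stack of size p has a winning move iff p XOR X < p (reduce it to p XOR X).
  17: 17 XOR 10 = 27 ≥ 17 — no move.
  6: 6 XOR 10 = 12 ≥ 6 — no move.
  31: 31 XOR 10 = 21 < 31 — winning move (to 21).
  2: 2 XOR 10 = 8 ≥ 2 — no move.
That gives 1 winning move.

1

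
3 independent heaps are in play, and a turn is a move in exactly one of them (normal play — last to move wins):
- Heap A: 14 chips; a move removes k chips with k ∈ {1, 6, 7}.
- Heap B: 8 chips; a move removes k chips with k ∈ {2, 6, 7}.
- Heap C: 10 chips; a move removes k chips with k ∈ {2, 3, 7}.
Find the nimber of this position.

For heap A, compute g(0), g(1), … with moves {1, 6, 7}:
g(0) = mex{} = 0
g(1) = mex{0} = 1
g(2) = mex{1} = 0
g(3) = mex{0} = 1
g(4) = mex{1} = 0
g(5) = mex{0} = 1
g(6) = mex{0,1} = 2
g(7) = mex{0,1,2} = 3
g(8) = mex{0,1,3} = 2
g(9) = mex{0,1,2} = 3
g(10) = mex{0,1,3} = 2
g(11) = mex{0,1,2} = 3
g(12) = mex{1,2,3} = 0
g(13) = mex{0,2,3} = 1
g(14) = mex{1,2,3} = 0
So g(14) = 0.
For heap B, compute g(0), g(1), … with moves {2, 6, 7}:
k:     0  1  2  3  4  5  6  7  8
g(k):  0  0  1  1  0  0  1  1  2
So g(8) = 2.
Grundy values for heap C (subtraction set {2, 3, 7}):
k:     0  1  2  3  4  5  6  7  8  9 10
g(k):  0  0  1  1  2  0  0  1  1  2  0
So g(10) = 0.
By the Sprague-Grundy theorem, the Grundy value of a sum of independent games is the XOR of the component values.
Combined value = 0 ⊕ 2 ⊕ 0 = 2.

2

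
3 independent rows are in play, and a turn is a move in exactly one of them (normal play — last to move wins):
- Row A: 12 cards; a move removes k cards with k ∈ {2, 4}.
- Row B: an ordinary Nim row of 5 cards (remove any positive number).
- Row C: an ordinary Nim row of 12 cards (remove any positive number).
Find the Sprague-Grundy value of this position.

Grundy values for row A (subtraction set {2, 4}):
g(0) = mex{} = 0
g(1) = mex{} = 0
g(2) = mex{0} = 1
g(3) = mex{0} = 1
g(4) = mex{0,1} = 2
g(5) = mex{0,1} = 2
g(6) = mex{1,2} = 0
g(7) = mex{1,2} = 0
g(8) = mex{0,2} = 1
g(9) = mex{0,2} = 1
g(10) = mex{0,1} = 2
g(11) = mex{0,1} = 2
g(12) = mex{1,2} = 0
So g(12) = 0.
Row B is a plain Nim row of size 5, so its Grundy value is 5.
Row C is a plain Nim row of size 12, so its Grundy value is 12.
The value of a disjunctive sum is the nim-sum of the parts.
Combined value = 0 ⊕ 5 ⊕ 12 = 9.

9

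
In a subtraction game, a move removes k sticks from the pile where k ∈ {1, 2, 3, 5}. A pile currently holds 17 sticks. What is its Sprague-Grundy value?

1

Build the Grundy sequence with g(k) = mex{g(k−s) : s ∈ {1, 2, 3, 5}, s ≤ k}:
k:     0  1  2  3  4  5  6  7  8  9 10 11 12 13 14 15 16 17
g(k):  0  1  2  3  0  1  2  3  0  1  2  3  0  1  2  3  0  1
So g(17) = 1.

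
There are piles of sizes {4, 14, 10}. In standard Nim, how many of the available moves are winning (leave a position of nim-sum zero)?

0

Bitwise XOR of the heap sizes:
  0100  (4)
  1110  (14)
  1010  (10)
  ----
  0000  (0)
The nim-sum is already 0, so every move leaves a nonzero nim-sum — there are no winning moves.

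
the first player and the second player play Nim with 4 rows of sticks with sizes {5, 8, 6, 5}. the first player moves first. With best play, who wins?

the first player wins

Nim-sum: 5 XOR 8 XOR 6 XOR 5 = 14.
The nim-sum is 14 ≠ 0, so this is an N-position: the player to move can win; the first player has a winning move.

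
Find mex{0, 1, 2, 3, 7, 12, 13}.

4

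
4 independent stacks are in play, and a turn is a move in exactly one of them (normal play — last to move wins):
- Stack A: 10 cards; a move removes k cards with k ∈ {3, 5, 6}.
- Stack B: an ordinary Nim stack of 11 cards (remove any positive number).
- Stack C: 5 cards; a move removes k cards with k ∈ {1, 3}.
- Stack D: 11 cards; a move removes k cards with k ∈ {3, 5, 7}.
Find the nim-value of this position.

For stack A, compute g(0), g(1), … with moves {3, 5, 6}:
g(0) = mex{} = 0
g(1) = mex{} = 0
g(2) = mex{} = 0
g(3) = mex{0} = 1
g(4) = mex{0} = 1
g(5) = mex{0} = 1
g(6) = mex{0,1} = 2
g(7) = mex{0,1} = 2
g(8) = mex{0,1} = 2
g(9) = mex{1,2} = 0
g(10) = mex{1,2} = 0
So g(10) = 0.
Stack B is a plain Nim stack of size 11, so its Grundy value is 11.
Build the Grundy sequence for stack C with g(k) = mex{g(k−s) : s ∈ {1, 3}, s ≤ k}:
g(0) = mex{} = 0
g(1) = mex{0} = 1
g(2) = mex{1} = 0
g(3) = mex{0} = 1
g(4) = mex{1} = 0
g(5) = mex{0} = 1
So g(5) = 1.
For stack D, compute g(0), g(1), … with moves {3, 5, 7}:
g(0) = mex{} = 0
g(1) = mex{} = 0
g(2) = mex{} = 0
g(3) = mex{0} = 1
g(4) = mex{0} = 1
g(5) = mex{0} = 1
g(6) = mex{0,1} = 2
g(7) = mex{0,1} = 2
g(8) = mex{0,1} = 2
g(9) = mex{0,1,2} = 3
g(10) = mex{1,2} = 0
g(11) = mex{1,2} = 0
So g(11) = 0.
The value of a disjunctive sum is the nim-sum of the parts.
Combined value = 0 XOR 11 XOR 1 XOR 0 = 10.

10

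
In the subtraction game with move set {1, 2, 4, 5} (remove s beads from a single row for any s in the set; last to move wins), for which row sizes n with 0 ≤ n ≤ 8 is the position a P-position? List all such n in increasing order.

Grundy values for subtraction set {1, 2, 4, 5}:
g(0) = mex{} = 0
g(1) = mex{0} = 1
g(2) = mex{0,1} = 2
g(3) = mex{1,2} = 0
g(4) = mex{0,2} = 1
g(5) = mex{0,1} = 2
g(6) = mex{1,2} = 0
g(7) = mex{0,2} = 1
g(8) = mex{0,1} = 2
The P-positions (g = 0) in 0..8 are 0, 3, 6.

0, 3, 6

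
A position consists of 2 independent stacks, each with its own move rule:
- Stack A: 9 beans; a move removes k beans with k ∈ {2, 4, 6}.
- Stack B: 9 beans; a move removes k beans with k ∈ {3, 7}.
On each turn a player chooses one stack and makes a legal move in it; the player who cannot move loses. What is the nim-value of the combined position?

1

Grundy values for stack A (subtraction set {2, 4, 6}):
g(0) = mex{} = 0
g(1) = mex{} = 0
g(2) = mex{0} = 1
g(3) = mex{0} = 1
g(4) = mex{0,1} = 2
g(5) = mex{0,1} = 2
g(6) = mex{0,1,2} = 3
g(7) = mex{0,1,2} = 3
g(8) = mex{1,2,3} = 0
g(9) = mex{1,2,3} = 0
So g(9) = 0.
For stack B, compute g(0), g(1), … with moves {3, 7}:
g(0) = mex{} = 0
g(1) = mex{} = 0
g(2) = mex{} = 0
g(3) = mex{0} = 1
g(4) = mex{0} = 1
g(5) = mex{0} = 1
g(6) = mex{1} = 0
g(7) = mex{0,1} = 2
g(8) = mex{0,1} = 2
g(9) = mex{0} = 1
So g(9) = 1.
By the Sprague-Grundy theorem, the Grundy value of a sum of independent games is the XOR of the component values.
Combined value = 0 ⊕ 1 = 1.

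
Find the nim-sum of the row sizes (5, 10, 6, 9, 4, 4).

Compute the nim-sum pairwise:
5 ⊕ 10 = 15
15 ⊕ 6 = 9
9 ⊕ 9 = 0
0 ⊕ 4 = 4
4 ⊕ 4 = 0

0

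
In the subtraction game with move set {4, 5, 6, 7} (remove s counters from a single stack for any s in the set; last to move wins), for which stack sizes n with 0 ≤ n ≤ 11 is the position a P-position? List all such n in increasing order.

0, 1, 2, 3, 11

Compute g(0), g(1), … for moves {4, 5, 6, 7}:
k:     0  1  2  3  4  5  6  7  8  9 10 11
g(k):  0  0  0  0  1  1  1  1  2  2  2  0
The P-positions (g = 0) in 0..11 are 0, 1, 2, 3, 11.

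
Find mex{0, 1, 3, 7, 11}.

2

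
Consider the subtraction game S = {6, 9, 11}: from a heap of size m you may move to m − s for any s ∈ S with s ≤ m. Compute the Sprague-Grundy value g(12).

Compute g(0), g(1), … for moves {6, 9, 11}:
g(0) = mex{} = 0
g(1) = mex{} = 0
g(2) = mex{} = 0
g(3) = mex{} = 0
g(4) = mex{} = 0
g(5) = mex{} = 0
g(6) = mex{0} = 1
g(7) = mex{0} = 1
g(8) = mex{0} = 1
g(9) = mex{0} = 1
g(10) = mex{0} = 1
g(11) = mex{0} = 1
g(12) = mex{0,1} = 2
So g(12) = 2.

2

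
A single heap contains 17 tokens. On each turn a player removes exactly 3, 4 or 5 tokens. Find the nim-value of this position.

0

Compute g(0), g(1), … for moves {3, 4, 5}:
k:     0  1  2  3  4  5  6  7  8  9 10 11 12 13 14 15 16 17
g(k):  0  0  0  1  1  1  2  2  0  0  0  1  1  1  2  2  0  0
So g(17) = 0.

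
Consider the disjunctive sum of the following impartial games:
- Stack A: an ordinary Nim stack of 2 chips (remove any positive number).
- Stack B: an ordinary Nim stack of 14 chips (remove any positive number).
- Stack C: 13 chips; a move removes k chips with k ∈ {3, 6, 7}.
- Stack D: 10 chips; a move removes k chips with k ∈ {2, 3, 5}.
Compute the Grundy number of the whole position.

Stack A is a plain Nim stack of size 2, so its Grundy value is 2.
Stack B is a plain Nim stack of size 14, so its Grundy value is 14.
Build the Grundy sequence for stack C with g(k) = mex{g(k−s) : s ∈ {3, 6, 7}, s ≤ k}:
g(0) = mex{} = 0
g(1) = mex{} = 0
g(2) = mex{} = 0
g(3) = mex{0} = 1
g(4) = mex{0} = 1
g(5) = mex{0} = 1
g(6) = mex{0,1} = 2
g(7) = mex{0,1} = 2
g(8) = mex{0,1} = 2
g(9) = mex{0,1,2} = 3
g(10) = mex{1,2} = 0
g(11) = mex{1,2} = 0
g(12) = mex{1,2,3} = 0
g(13) = mex{0,2} = 1
So g(13) = 1.
Build the Grundy sequence for stack D with g(k) = mex{g(k−s) : s ∈ {2, 3, 5}, s ≤ k}:
g(0) = mex{} = 0
g(1) = mex{} = 0
g(2) = mex{0} = 1
g(3) = mex{0} = 1
g(4) = mex{0,1} = 2
g(5) = mex{0,1} = 2
g(6) = mex{0,1,2} = 3
g(7) = mex{1,2} = 0
g(8) = mex{1,2,3} = 0
g(9) = mex{0,2,3} = 1
g(10) = mex{0,2} = 1
So g(10) = 1.
By the Sprague-Grundy theorem, the Grundy value of a sum of independent games is the XOR of the component values.
Combined value = 2 ⊕ 14 ⊕ 1 ⊕ 1 = 12.

12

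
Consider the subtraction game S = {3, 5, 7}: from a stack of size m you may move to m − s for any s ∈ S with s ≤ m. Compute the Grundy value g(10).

0

Build the Grundy sequence with g(k) = mex{g(k−s) : s ∈ {3, 5, 7}, s ≤ k}:
g(0) = mex{} = 0
g(1) = mex{} = 0
g(2) = mex{} = 0
g(3) = mex{0} = 1
g(4) = mex{0} = 1
g(5) = mex{0} = 1
g(6) = mex{0,1} = 2
g(7) = mex{0,1} = 2
g(8) = mex{0,1} = 2
g(9) = mex{0,1,2} = 3
g(10) = mex{1,2} = 0
So g(10) = 0.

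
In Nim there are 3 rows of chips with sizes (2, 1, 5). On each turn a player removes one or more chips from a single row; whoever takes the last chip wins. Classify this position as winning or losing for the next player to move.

Winning position

Nim-sum: 2 ⊕ 1 ⊕ 5 = 6.
The nim-sum is 6 ≠ 0, so this is an N-position: the player to move can win.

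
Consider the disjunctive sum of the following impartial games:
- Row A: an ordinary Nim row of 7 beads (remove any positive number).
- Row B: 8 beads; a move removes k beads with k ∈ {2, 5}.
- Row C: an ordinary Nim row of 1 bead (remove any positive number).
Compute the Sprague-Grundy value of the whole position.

6

Row A is a plain Nim row of size 7, so its Grundy value is 7.
For row B, compute g(0), g(1), … with moves {2, 5}:
g(0) = mex{} = 0
g(1) = mex{} = 0
g(2) = mex{0} = 1
g(3) = mex{0} = 1
g(4) = mex{1} = 0
g(5) = mex{0,1} = 2
g(6) = mex{0} = 1
g(7) = mex{1,2} = 0
g(8) = mex{1} = 0
So g(8) = 0.
Row C is a plain Nim row of size 1, so its Grundy value is 1.
By the Sprague-Grundy theorem, the Grundy value of a sum of independent games is the XOR of the component values.
Combined value = 7 XOR 0 XOR 1 = 6.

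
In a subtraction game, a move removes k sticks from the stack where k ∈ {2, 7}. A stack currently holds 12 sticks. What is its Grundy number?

1

Build the Grundy sequence with g(k) = mex{g(k−s) : s ∈ {2, 7}, s ≤ k}:
g(0) = mex{} = 0
g(1) = mex{} = 0
g(2) = mex{0} = 1
g(3) = mex{0} = 1
g(4) = mex{1} = 0
g(5) = mex{1} = 0
g(6) = mex{0} = 1
g(7) = mex{0} = 1
g(8) = mex{0,1} = 2
g(9) = mex{1} = 0
g(10) = mex{1,2} = 0
g(11) = mex{0} = 1
g(12) = mex{0} = 1
So g(12) = 1.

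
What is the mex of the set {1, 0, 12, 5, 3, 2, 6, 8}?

4

The values 0, 1, 2, 3 are all present; 4 is the first non-negative integer missing from the set.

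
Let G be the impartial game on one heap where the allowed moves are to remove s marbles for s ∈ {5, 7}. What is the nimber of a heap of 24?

Grundy values for subtraction set {5, 7}:
k:     0  1  2  3  4  5  6  7  8  9 10 11 12 13 14 15 16 17 18 19 20 21 22 23 24
g(k):  0  0  0  0  0  1  1  1  1  1  2  2  0  0  0  0  0  1  1  1  1  1  2  2  0
So g(24) = 0.

0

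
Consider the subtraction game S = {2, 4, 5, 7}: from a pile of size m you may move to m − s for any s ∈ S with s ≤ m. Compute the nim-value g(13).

2

Compute g(0), g(1), … for moves {2, 4, 5, 7}:
g(0) = mex{} = 0
g(1) = mex{} = 0
g(2) = mex{0} = 1
g(3) = mex{0} = 1
g(4) = mex{0,1} = 2
g(5) = mex{0,1} = 2
g(6) = mex{0,1,2} = 3
g(7) = mex{0,1,2} = 3
g(8) = mex{0,1,2,3} = 4
g(9) = mex{1,2,3} = 0
g(10) = mex{1,2,3,4} = 0
g(11) = mex{0,2,3} = 1
g(12) = mex{0,2,3,4} = 1
g(13) = mex{0,1,3,4} = 2
So g(13) = 2.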